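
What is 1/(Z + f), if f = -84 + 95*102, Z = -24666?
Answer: -1/15060 ≈ -6.6401e-5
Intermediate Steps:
f = 9606 (f = -84 + 9690 = 9606)
1/(Z + f) = 1/(-24666 + 9606) = 1/(-15060) = -1/15060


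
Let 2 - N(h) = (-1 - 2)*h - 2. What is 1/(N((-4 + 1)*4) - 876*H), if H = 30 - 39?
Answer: 1/7852 ≈ 0.00012736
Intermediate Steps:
H = -9
N(h) = 4 + 3*h (N(h) = 2 - ((-1 - 2)*h - 2) = 2 - (-3*h - 2) = 2 - (-2 - 3*h) = 2 + (2 + 3*h) = 4 + 3*h)
1/(N((-4 + 1)*4) - 876*H) = 1/((4 + 3*((-4 + 1)*4)) - 876*(-9)) = 1/((4 + 3*(-3*4)) + 7884) = 1/((4 + 3*(-12)) + 7884) = 1/((4 - 36) + 7884) = 1/(-32 + 7884) = 1/7852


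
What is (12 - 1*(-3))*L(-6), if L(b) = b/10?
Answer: -9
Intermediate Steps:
L(b) = b/10 (L(b) = b*(⅒) = b/10)
(12 - 1*(-3))*L(-6) = (12 - 1*(-3))*((⅒)*(-6)) = (12 + 3)*(-⅗) = 15*(-⅗) = -9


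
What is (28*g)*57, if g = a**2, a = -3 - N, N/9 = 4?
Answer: 2427516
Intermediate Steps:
N = 36 (N = 9*4 = 36)
a = -39 (a = -3 - 1*36 = -3 - 36 = -39)
g = 1521 (g = (-39)**2 = 1521)
(28*g)*57 = (28*1521)*57 = 42588*57 = 2427516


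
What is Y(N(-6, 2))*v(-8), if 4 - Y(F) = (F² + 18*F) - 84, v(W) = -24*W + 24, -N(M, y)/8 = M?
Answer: -665280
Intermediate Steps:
N(M, y) = -8*M
v(W) = 24 - 24*W
Y(F) = 88 - F² - 18*F (Y(F) = 4 - ((F² + 18*F) - 84) = 4 - (-84 + F² + 18*F) = 4 + (84 - F² - 18*F) = 88 - F² - 18*F)
Y(N(-6, 2))*v(-8) = (88 - (-8*(-6))² - (-144)*(-6))*(24 - 24*(-8)) = (88 - 1*48² - 18*48)*(24 + 192) = (88 - 1*2304 - 864)*216 = (88 - 2304 - 864)*216 = -3080*216 = -665280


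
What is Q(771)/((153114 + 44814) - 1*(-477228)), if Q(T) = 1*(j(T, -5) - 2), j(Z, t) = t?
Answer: -7/675156 ≈ -1.0368e-5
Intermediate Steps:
Q(T) = -7 (Q(T) = 1*(-5 - 2) = 1*(-7) = -7)
Q(771)/((153114 + 44814) - 1*(-477228)) = -7/((153114 + 44814) - 1*(-477228)) = -7/(197928 + 477228) = -7/675156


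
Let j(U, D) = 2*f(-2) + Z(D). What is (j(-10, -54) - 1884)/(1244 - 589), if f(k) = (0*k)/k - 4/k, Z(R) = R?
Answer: -1934/655 ≈ -2.9527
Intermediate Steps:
f(k) = -4/k (f(k) = 0/k - 4/k = 0 - 4/k = -4/k)
j(U, D) = 4 + D (j(U, D) = 2*(-4/(-2)) + D = 2*(-4*(-1/2)) + D = 2*2 + D = 4 + D)
(j(-10, -54) - 1884)/(1244 - 589) = ((4 - 54) - 1884)/(1244 - 589) = (-50 - 1884)/655 = -1934*1/655 = -1934/655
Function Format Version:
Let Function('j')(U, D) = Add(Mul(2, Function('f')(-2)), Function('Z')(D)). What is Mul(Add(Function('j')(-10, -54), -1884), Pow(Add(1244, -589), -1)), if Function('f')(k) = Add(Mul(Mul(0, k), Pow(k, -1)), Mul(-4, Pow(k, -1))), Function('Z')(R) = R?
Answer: Rational(-1934, 655) ≈ -2.9527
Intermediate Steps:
Function('f')(k) = Mul(-4, Pow(k, -1)) (Function('f')(k) = Add(Mul(0, Pow(k, -1)), Mul(-4, Pow(k, -1))) = Add(0, Mul(-4, Pow(k, -1))) = Mul(-4, Pow(k, -1)))
Function('j')(U, D) = Add(4, D) (Function('j')(U, D) = Add(Mul(2, Mul(-4, Pow(-2, -1))), D) = Add(Mul(2, Mul(-4, Rational(-1, 2))), D) = Add(Mul(2, 2), D) = Add(4, D))
Mul(Add(Function('j')(-10, -54), -1884), Pow(Add(1244, -589), -1)) = Mul(Add(Add(4, -54), -1884), Pow(Add(1244, -589), -1)) = Mul(Add(-50, -1884), Pow(655, -1)) = Mul(-1934, Rational(1, 655)) = Rational(-1934, 655)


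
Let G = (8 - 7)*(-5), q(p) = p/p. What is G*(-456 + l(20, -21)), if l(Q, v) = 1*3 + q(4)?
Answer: 2260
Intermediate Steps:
q(p) = 1
G = -5 (G = 1*(-5) = -5)
l(Q, v) = 4 (l(Q, v) = 1*3 + 1 = 3 + 1 = 4)
G*(-456 + l(20, -21)) = -5*(-456 + 4) = -5*(-452) = 2260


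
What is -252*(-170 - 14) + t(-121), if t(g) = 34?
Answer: 46402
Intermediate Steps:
-252*(-170 - 14) + t(-121) = -252*(-170 - 14) + 34 = -252*(-184) + 34 = 46368 + 34 = 46402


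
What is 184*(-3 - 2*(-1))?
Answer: -184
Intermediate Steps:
184*(-3 - 2*(-1)) = 184*(-3 + 2) = 184*(-1) = -184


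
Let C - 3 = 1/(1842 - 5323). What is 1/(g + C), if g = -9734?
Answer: -3481/33873612 ≈ -0.00010276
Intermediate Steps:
C = 10442/3481 (C = 3 + 1/(1842 - 5323) = 3 + 1/(-3481) = 3 - 1/3481 = 10442/3481 ≈ 2.9997)
1/(g + C) = 1/(-9734 + 10442/3481) = 1/(-33873612/3481) = -3481/33873612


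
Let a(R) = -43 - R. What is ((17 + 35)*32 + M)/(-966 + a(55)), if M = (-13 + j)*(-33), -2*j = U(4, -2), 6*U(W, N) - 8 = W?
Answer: -1063/532 ≈ -1.9981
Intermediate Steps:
U(W, N) = 4/3 + W/6
j = -1 (j = -(4/3 + (⅙)*4)/2 = -(4/3 + ⅔)/2 = -½*2 = -1)
M = 462 (M = (-13 - 1)*(-33) = -14*(-33) = 462)
((17 + 35)*32 + M)/(-966 + a(55)) = ((17 + 35)*32 + 462)/(-966 + (-43 - 1*55)) = (52*32 + 462)/(-966 + (-43 - 55)) = (1664 + 462)/(-966 - 98) = 2126/(-1064) = 2126*(-1/1064) = -1063/532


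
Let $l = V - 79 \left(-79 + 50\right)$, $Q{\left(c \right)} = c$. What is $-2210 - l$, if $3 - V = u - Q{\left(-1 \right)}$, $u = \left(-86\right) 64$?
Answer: $-10007$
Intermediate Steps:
$u = -5504$
$V = 5506$ ($V = 3 - \left(-5504 - -1\right) = 3 - \left(-5504 + 1\right) = 3 - -5503 = 3 + 5503 = 5506$)
$l = 7797$ ($l = 5506 - 79 \left(-79 + 50\right) = 5506 - -2291 = 5506 + 2291 = 7797$)
$-2210 - l = -2210 - 7797 = -10007$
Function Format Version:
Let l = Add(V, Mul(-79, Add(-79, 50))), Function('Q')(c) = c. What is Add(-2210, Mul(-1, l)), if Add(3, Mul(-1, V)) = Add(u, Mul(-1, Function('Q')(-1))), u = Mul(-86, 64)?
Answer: -10007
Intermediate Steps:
u = -5504
V = 5506 (V = Add(3, Mul(-1, Add(-5504, Mul(-1, -1)))) = Add(3, Mul(-1, Add(-5504, 1))) = Add(3, Mul(-1, -5503)) = Add(3, 5503) = 5506)
l = 7797 (l = Add(5506, Mul(-79, Add(-79, 50))) = Add(5506, Mul(-79, -29)) = Add(5506, 2291) = 7797)
Add(-2210, Mul(-1, l)) = Add(-2210, Mul(-1, 7797)) = Add(-2210, -7797) = -10007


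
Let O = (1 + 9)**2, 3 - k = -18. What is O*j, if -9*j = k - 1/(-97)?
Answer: -203800/873 ≈ -233.45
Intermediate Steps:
k = 21 (k = 3 - 1*(-18) = 3 + 18 = 21)
O = 100 (O = 10**2 = 100)
j = -2038/873 (j = -(21 - 1/(-97))/9 = -(21 - 1*(-1/97))/9 = -(21 + 1/97)/9 = -1/9*2038/97 = -2038/873 ≈ -2.3345)
O*j = 100*(-2038/873) = -203800/873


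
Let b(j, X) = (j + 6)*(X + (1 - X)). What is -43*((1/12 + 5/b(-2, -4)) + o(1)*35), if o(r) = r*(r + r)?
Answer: -9202/3 ≈ -3067.3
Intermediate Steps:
b(j, X) = 6 + j (b(j, X) = (6 + j)*1 = 6 + j)
o(r) = 2*r**2 (o(r) = r*(2*r) = 2*r**2)
-43*((1/12 + 5/b(-2, -4)) + o(1)*35) = -43*((1/12 + 5/(6 - 2)) + (2*1**2)*35) = -43*((1*(1/12) + 5/4) + (2*1)*35) = -43*((1/12 + 5*(1/4)) + 2*35) = -43*((1/12 + 5/4) + 70) = -43*(4/3 + 70) = -43*214/3 = -9202/3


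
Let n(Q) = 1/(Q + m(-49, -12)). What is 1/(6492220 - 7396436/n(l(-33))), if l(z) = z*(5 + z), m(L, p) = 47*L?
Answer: 1/10206177464 ≈ 9.7980e-11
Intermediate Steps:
n(Q) = 1/(-2303 + Q) (n(Q) = 1/(Q + 47*(-49)) = 1/(Q - 2303) = 1/(-2303 + Q))
1/(6492220 - 7396436/n(l(-33))) = 1/(6492220 - (-17033992108 - 244082388*(5 - 33))) = 1/(6492220 - 7396436/(1/(-2303 - 33*(-28)))) = 1/(6492220 - 7396436/(1/(-2303 + 924))) = 1/(6492220 - 7396436/(1/(-1379))) = 1/(6492220 - 7396436/(-1/1379)) = 1/(6492220 - 7396436*(-1379)) = 1/(6492220 + 10199685244) = 1/10206177464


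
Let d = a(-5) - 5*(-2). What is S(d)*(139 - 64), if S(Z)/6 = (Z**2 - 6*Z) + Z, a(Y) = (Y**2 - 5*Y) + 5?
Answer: 1755000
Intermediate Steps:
a(Y) = 5 + Y**2 - 5*Y
d = 65 (d = (5 + (-5)**2 - 5*(-5)) - 5*(-2) = (5 + 25 + 25) + 10 = 55 + 10 = 65)
S(Z) = -30*Z + 6*Z**2 (S(Z) = 6*((Z**2 - 6*Z) + Z) = 6*(Z**2 - 5*Z) = -30*Z + 6*Z**2)
S(d)*(139 - 64) = (6*65*(-5 + 65))*(139 - 64) = (6*65*60)*75 = 23400*75 = 1755000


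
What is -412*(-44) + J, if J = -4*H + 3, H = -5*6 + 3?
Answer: 18239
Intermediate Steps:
H = -27 (H = -30 + 3 = -27)
J = 111 (J = -4*(-27) + 3 = 108 + 3 = 111)
-412*(-44) + J = -412*(-44) + 111 = 18128 + 111 = 18239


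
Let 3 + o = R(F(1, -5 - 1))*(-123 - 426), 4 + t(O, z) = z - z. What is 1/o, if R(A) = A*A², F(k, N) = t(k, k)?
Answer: 1/35133 ≈ 2.8463e-5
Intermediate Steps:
t(O, z) = -4 (t(O, z) = -4 + (z - z) = -4 + 0 = -4)
F(k, N) = -4
R(A) = A³
o = 35133 (o = -3 + (-4)³*(-123 - 426) = -3 - 64*(-549) = -3 + 35136 = 35133)
1/o = 1/35133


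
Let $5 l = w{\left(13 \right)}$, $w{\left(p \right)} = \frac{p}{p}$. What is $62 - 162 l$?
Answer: $\frac{148}{5} \approx 29.6$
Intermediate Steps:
$w{\left(p \right)} = 1$
$l = \frac{1}{5}$ ($l = \frac{1}{5} \cdot 1 = \frac{1}{5} \approx 0.2$)
$62 - 162 l = 62 - \frac{162}{5} = \frac{148}{5}$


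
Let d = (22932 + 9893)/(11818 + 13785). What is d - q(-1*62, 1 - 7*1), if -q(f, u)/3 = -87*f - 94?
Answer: 407120525/25603 ≈ 15901.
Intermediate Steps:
d = 32825/25603 ≈ 1.2821
q(f, u) = 282 + 261*f (q(f, u) = -3*(-87*f - 94) = -3*(-94 - 87*f) = 282 + 261*f)
d - q(-1*62, 1 - 7*1) = 32825/25603 - (282 + 261*(-1*62)) = 32825/25603 - (282 + 261*(-62)) = 32825/25603 - (282 - 16182) = 32825/25603 - 1*(-15900) = 32825/25603 + 15900 = 407120525/25603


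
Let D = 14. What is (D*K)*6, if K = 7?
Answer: 588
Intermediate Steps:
(D*K)*6 = (14*7)*6 = 98*6 = 588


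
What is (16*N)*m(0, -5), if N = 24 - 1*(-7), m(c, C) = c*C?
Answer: 0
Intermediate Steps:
m(c, C) = C*c
N = 31 (N = 24 + 7 = 31)
(16*N)*m(0, -5) = (16*31)*(-5*0) = 496*0 = 0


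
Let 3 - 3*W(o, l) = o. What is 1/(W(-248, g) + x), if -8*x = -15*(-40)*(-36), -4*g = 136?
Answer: 3/8351 ≈ 0.00035924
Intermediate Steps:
g = -34 (g = -¼*136 = -34)
W(o, l) = 1 - o/3
x = 2700 (x = -(-15*(-40))*(-36)/8 = -75*(-36) = -⅛*(-21600) = 2700)
1/(W(-248, g) + x) = 1/((1 - ⅓*(-248)) + 2700) = 1/((1 + 248/3) + 2700) = 1/(251/3 + 2700) = 1/(8351/3) = 3/8351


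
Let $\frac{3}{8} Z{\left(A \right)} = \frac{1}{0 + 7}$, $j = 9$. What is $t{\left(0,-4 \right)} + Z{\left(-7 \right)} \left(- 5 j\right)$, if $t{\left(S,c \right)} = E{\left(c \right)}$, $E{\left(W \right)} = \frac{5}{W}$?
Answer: $- \frac{515}{28} \approx -18.393$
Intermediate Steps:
$Z{\left(A \right)} = \frac{8}{21}$ ($Z{\left(A \right)} = \frac{8}{3 \left(0 + 7\right)} = \frac{8}{3 \cdot 7} = \frac{8}{3} \cdot \frac{1}{7} = \frac{8}{21}$)
$t{\left(S,c \right)} = \frac{5}{c}$
$t{\left(0,-4 \right)} + Z{\left(-7 \right)} \left(- 5 j\right) = \frac{5}{-4} + \frac{8 \left(\left(-5\right) 9\right)}{21} = 5 \left(- \frac{1}{4}\right) + \frac{8}{21} \left(-45\right) = - \frac{5}{4} - \frac{120}{7} = - \frac{515}{28}$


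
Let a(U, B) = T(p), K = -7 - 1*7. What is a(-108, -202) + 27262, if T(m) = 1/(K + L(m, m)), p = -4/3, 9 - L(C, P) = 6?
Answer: 299881/11 ≈ 27262.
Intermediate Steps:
L(C, P) = 3 (L(C, P) = 9 - 1*6 = 9 - 6 = 3)
K = -14 (K = -7 - 7 = -14)
p = -4/3 (p = -4*1/3 = -4/3 ≈ -1.3333)
T(m) = -1/11 (T(m) = 1/(-14 + 3) = 1/(-11) = -1/11)
a(U, B) = -1/11
a(-108, -202) + 27262 = -1/11 + 27262 = 299881/11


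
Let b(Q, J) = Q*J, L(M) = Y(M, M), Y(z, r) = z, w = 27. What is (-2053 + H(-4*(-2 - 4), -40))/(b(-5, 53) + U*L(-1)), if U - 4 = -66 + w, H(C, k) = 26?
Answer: 2027/230 ≈ 8.8130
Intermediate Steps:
L(M) = M
b(Q, J) = J*Q
U = -35 (U = 4 + (-66 + 27) = 4 - 39 = -35)
(-2053 + H(-4*(-2 - 4), -40))/(b(-5, 53) + U*L(-1)) = (-2053 + 26)/(53*(-5) - 35*(-1)) = -2027/(-265 + 35) = -2027/(-230) = -2027*(-1/230) = 2027/230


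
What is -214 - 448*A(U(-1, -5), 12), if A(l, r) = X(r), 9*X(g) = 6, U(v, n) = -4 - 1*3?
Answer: -1538/3 ≈ -512.67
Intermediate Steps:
U(v, n) = -7 (U(v, n) = -4 - 3 = -7)
X(g) = ⅔ (X(g) = (⅑)*6 = ⅔)
A(l, r) = ⅔
-214 - 448*A(U(-1, -5), 12) = -214 - 448*⅔ = -214 - 896/3 = -1538/3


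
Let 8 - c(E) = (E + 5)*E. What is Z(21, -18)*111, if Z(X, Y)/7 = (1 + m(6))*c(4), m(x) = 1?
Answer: -43512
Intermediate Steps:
c(E) = 8 - E*(5 + E) (c(E) = 8 - (E + 5)*E = 8 - (5 + E)*E = 8 - E*(5 + E))
Z(X, Y) = -392 (Z(X, Y) = 7*((1 + 1)*(8 - 1*4² - 5*4)) = 7*(2*(8 - 1*16 - 20)) = 7*(2*(8 - 16 - 20)) = 7*(2*(-28)) = 7*(-56) = -392)
Z(21, -18)*111 = -392*111 = -43512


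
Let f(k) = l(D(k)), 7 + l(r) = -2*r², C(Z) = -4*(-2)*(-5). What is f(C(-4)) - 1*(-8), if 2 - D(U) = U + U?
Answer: -13447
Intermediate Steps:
D(U) = 2 - 2*U (D(U) = 2 - (U + U) = 2 - 2*U)
C(Z) = -40 (C(Z) = 8*(-5) = -40)
l(r) = -7 - 2*r²
f(k) = -7 - 2*(2 - 2*k)²
f(C(-4)) - 1*(-8) = (-7 - 8*(-1 - 40)²) - 1*(-8) = (-7 - 8*(-41)²) + 8 = (-7 - 8*1681) + 8 = (-7 - 13448) + 8 = -13455 + 8 = -13447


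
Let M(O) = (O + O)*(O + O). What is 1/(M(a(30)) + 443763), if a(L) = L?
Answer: 1/447363 ≈ 2.2353e-6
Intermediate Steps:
M(O) = 4*O**2 (M(O) = (2*O)*(2*O) = 4*O**2)
1/(M(a(30)) + 443763) = 1/(4*30**2 + 443763) = 1/(4*900 + 443763) = 1/(3600 + 443763) = 1/447363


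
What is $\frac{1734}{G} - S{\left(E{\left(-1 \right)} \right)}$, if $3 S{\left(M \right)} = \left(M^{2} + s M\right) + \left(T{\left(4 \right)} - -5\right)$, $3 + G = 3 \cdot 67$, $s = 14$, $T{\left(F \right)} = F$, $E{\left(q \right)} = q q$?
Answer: $\frac{25}{33} \approx 0.75758$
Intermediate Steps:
$E{\left(q \right)} = q^{2}$
$G = 198$ ($G = -3 + 3 \cdot 67 = -3 + 201 = 198$)
$S{\left(M \right)} = 3 + \frac{M^{2}}{3} + \frac{14 M}{3}$ ($S{\left(M \right)} = \frac{\left(M^{2} + 14 M\right) + \left(4 - -5\right)}{3} = \frac{\left(M^{2} + 14 M\right) + \left(4 + 5\right)}{3} = \frac{\left(M^{2} + 14 M\right) + 9}{3} = \frac{9 + M^{2} + 14 M}{3} = 3 + \frac{M^{2}}{3} + \frac{14 M}{3}$)
$\frac{1734}{G} - S{\left(E{\left(-1 \right)} \right)} = \frac{1734}{198} - \left(3 + \frac{\left(\left(-1\right)^{2}\right)^{2}}{3} + \frac{14 \left(-1\right)^{2}}{3}\right) = 1734 \cdot \frac{1}{198} - \left(3 + \frac{1^{2}}{3} + \frac{14}{3} \cdot 1\right) = \frac{289}{33} - \left(3 + \frac{1}{3} \cdot 1 + \frac{14}{3}\right) = \frac{289}{33} - \left(3 + \frac{1}{3} + \frac{14}{3}\right) = \frac{289}{33} - 8 = \frac{25}{33}$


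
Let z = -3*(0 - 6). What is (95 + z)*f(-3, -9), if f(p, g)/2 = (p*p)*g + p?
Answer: -18984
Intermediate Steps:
z = 18 (z = -3*(-6) = 18)
f(p, g) = 2*p + 2*g*p² (f(p, g) = 2*((p*p)*g + p) = 2*(p²*g + p) = 2*(g*p² + p) = 2*(p + g*p²) = 2*p + 2*g*p²)
(95 + z)*f(-3, -9) = (95 + 18)*(2*(-3)*(1 - 9*(-3))) = 113*(2*(-3)*(1 + 27)) = 113*(2*(-3)*28) = 113*(-168) = -18984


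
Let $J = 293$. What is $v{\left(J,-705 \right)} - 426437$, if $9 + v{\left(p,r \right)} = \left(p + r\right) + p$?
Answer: $-426565$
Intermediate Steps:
$v{\left(p,r \right)} = -9 + r + 2 p$ ($v{\left(p,r \right)} = -9 + \left(\left(p + r\right) + p\right) = -9 + \left(r + 2 p\right) = -9 + r + 2 p$)
$v{\left(J,-705 \right)} - 426437 = \left(-9 - 705 + 2 \cdot 293\right) - 426437 = \left(-9 - 705 + 586\right) - 426437 = -128 - 426437 = -426565$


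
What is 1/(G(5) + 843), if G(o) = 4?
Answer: 1/847 ≈ 0.0011806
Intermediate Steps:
1/(G(5) + 843) = 1/(4 + 843) = 1/847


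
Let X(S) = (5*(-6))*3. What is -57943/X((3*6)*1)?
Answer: 57943/90 ≈ 643.81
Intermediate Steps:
X(S) = -90 (X(S) = -30*3 = -90)
-57943/X((3*6)*1) = -57943/(-90) = -57943*(-1/90) = 57943/90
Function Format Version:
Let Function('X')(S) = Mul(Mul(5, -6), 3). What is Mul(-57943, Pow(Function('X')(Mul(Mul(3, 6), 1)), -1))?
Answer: Rational(57943, 90) ≈ 643.81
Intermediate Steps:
Function('X')(S) = -90 (Function('X')(S) = Mul(-30, 3) = -90)
Mul(-57943, Pow(Function('X')(Mul(Mul(3, 6), 1)), -1)) = Mul(-57943, Pow(-90, -1)) = Mul(-57943, Rational(-1, 90)) = Rational(57943, 90)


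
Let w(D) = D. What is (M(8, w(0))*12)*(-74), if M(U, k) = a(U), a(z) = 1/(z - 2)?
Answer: -148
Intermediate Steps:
a(z) = 1/(-2 + z)
M(U, k) = 1/(-2 + U)
(M(8, w(0))*12)*(-74) = (12/(-2 + 8))*(-74) = (12/6)*(-74) = ((1/6)*12)*(-74) = 2*(-74) = -148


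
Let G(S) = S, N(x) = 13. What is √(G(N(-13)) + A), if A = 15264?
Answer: √15277 ≈ 123.60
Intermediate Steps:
√(G(N(-13)) + A) = √(13 + 15264) = √15277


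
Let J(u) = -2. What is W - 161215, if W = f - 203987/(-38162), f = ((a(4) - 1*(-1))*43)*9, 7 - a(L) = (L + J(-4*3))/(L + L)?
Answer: -12075250929/76324 ≈ -1.5821e+5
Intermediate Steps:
a(L) = 7 - (-2 + L)/(2*L) (a(L) = 7 - (L - 2)/(L + L) = 7 - (-2 + L)/(2*L))
f = 11997/4 (f = (((13/2 + 1/4) - 1*(-1))*43)*9 = (((13/2 + ¼) + 1)*43)*9 = ((27/4 + 1)*43)*9 = ((31/4)*43)*9 = (1333/4)*9 = 11997/4 ≈ 2999.3)
W = 229322731/76324 (W = 11997/4 - 203987/(-38162) = 11997/4 - 203987*(-1/38162) = 11997/4 + 203987/38162 = 229322731/76324 ≈ 3004.6)
W - 161215 = 229322731/76324 - 161215 = -12075250929/76324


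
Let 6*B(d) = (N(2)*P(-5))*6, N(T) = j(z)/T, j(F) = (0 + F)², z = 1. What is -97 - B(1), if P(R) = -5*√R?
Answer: -97 + 5*I*√5/2 ≈ -97.0 + 5.5902*I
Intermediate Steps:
j(F) = F²
N(T) = 1/T (N(T) = 1²/T = 1/T)
B(d) = -5*I*√5/2 (B(d) = (((-5*I*√5)/2)*6)/6 = (-5*I*√5/2*6)/6 = (-15*I*√5)/6 = -5*I*√5/2)
-97 - B(1) = -97 - (-5)*I*√5/2 = -97 + 5*I*√5/2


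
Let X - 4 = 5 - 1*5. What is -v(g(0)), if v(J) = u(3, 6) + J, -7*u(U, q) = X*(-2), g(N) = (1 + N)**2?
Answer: -15/7 ≈ -2.1429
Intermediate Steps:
X = 4 (X = 4 + (5 - 1*5) = 4 + (5 - 5) = 4 + 0 = 4)
u(U, q) = 8/7 (u(U, q) = -4*(-2)/7 = -1/7*(-8) = 8/7)
v(J) = 8/7 + J
-v(g(0)) = -(8/7 + (1 + 0)**2) = -(8/7 + 1**2) = -(8/7 + 1) = -1*15/7 = -15/7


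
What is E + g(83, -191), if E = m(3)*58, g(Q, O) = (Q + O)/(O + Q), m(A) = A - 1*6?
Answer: -173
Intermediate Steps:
m(A) = -6 + A (m(A) = A - 6 = -6 + A)
g(Q, O) = 1 (g(Q, O) = (O + Q)/(O + Q) = 1)
E = -174 (E = (-6 + 3)*58 = -3*58 = -174)
E + g(83, -191) = -174 + 1 = -173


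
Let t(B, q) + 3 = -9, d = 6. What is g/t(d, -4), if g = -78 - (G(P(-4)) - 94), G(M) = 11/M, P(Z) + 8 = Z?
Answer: -203/144 ≈ -1.4097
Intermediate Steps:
P(Z) = -8 + Z
t(B, q) = -12 (t(B, q) = -3 - 9 = -12)
g = 203/12 (g = -78 - (11/(-8 - 4) - 94) = -78 - (11/(-12) - 94) = -78 - (11*(-1/12) - 94) = -78 - (-11/12 - 94) = -78 - 1*(-1139/12) = -78 + 1139/12 = 203/12 ≈ 16.917)
g/t(d, -4) = (203/12)/(-12) = -1/12*203/12 = -203/144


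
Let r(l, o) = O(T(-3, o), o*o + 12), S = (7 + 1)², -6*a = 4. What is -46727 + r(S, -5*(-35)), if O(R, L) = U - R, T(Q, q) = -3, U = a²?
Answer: -420512/9 ≈ -46724.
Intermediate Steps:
a = -⅔ (a = -⅙*4 = -⅔ ≈ -0.66667)
U = 4/9 (U = (-⅔)² = 4/9 ≈ 0.44444)
S = 64 (S = 8² = 64)
O(R, L) = 4/9 - R
r(l, o) = 31/9 (r(l, o) = 4/9 - 1*(-3) = 4/9 + 3 = 31/9)
-46727 + r(S, -5*(-35)) = -46727 + 31/9 = -420512/9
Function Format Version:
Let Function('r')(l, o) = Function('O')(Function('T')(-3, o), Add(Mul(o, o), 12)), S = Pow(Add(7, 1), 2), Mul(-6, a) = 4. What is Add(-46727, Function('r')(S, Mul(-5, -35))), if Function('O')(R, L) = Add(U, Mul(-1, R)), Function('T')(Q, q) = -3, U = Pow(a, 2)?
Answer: Rational(-420512, 9) ≈ -46724.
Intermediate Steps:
a = Rational(-2, 3) (a = Mul(Rational(-1, 6), 4) = Rational(-2, 3) ≈ -0.66667)
U = Rational(4, 9) (U = Pow(Rational(-2, 3), 2) = Rational(4, 9) ≈ 0.44444)
S = 64 (S = Pow(8, 2) = 64)
Function('O')(R, L) = Add(Rational(4, 9), Mul(-1, R))
Function('r')(l, o) = Rational(31, 9) (Function('r')(l, o) = Add(Rational(4, 9), Mul(-1, -3)) = Add(Rational(4, 9), 3) = Rational(31, 9))
Add(-46727, Function('r')(S, Mul(-5, -35))) = Add(-46727, Rational(31, 9)) = Rational(-420512, 9)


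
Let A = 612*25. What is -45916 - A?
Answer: -61216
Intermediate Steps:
A = 15300
-45916 - A = -45916 - 1*15300 = -45916 - 15300 = -61216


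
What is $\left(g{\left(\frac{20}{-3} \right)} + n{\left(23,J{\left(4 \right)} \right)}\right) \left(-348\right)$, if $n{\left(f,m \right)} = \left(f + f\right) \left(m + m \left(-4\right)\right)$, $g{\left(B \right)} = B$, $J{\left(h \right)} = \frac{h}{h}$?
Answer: $50344$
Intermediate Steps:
$J{\left(h \right)} = 1$
$n{\left(f,m \right)} = - 6 f m$ ($n{\left(f,m \right)} = 2 f \left(m - 4 m\right) = 2 f \left(- 3 m\right) = - 6 f m$)
$\left(g{\left(\frac{20}{-3} \right)} + n{\left(23,J{\left(4 \right)} \right)}\right) \left(-348\right) = \left(\frac{20}{-3} - 138 \cdot 1\right) \left(-348\right) = \left(20 \left(- \frac{1}{3}\right) - 138\right) \left(-348\right) = \left(- \frac{20}{3} - 138\right) \left(-348\right) = \left(- \frac{434}{3}\right) \left(-348\right) = 50344$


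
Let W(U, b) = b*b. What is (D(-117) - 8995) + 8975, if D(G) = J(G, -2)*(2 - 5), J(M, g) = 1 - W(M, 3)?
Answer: 4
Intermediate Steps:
W(U, b) = b²
J(M, g) = -8 (J(M, g) = 1 - 1*3² = 1 - 1*9 = 1 - 9 = -8)
D(G) = 24 (D(G) = -8*(2 - 5) = -8*(-3) = 24)
(D(-117) - 8995) + 8975 = (24 - 8995) + 8975 = -8971 + 8975 = 4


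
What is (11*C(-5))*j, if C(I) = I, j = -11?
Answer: 605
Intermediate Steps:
(11*C(-5))*j = (11*(-5))*(-11) = -55*(-11) = 605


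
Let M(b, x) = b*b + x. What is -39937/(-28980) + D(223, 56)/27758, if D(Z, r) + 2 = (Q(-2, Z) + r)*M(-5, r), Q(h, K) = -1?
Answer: 618809593/402213420 ≈ 1.5385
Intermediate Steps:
M(b, x) = x + b**2 (M(b, x) = b**2 + x = x + b**2)
D(Z, r) = -2 + (-1 + r)*(25 + r) (D(Z, r) = -2 + (-1 + r)*(r + (-5)**2) = -2 + (-1 + r)*(r + 25) = -2 + (-1 + r)*(25 + r))
-39937/(-28980) + D(223, 56)/27758 = -39937/(-28980) + (-27 - 1*56 + 56*(25 + 56))/27758 = -39937*(-1/28980) + (-27 - 56 + 56*81)*(1/27758) = 39937/28980 + (-27 - 56 + 4536)*(1/27758) = 39937/28980 + 4453*(1/27758) = 39937/28980 + 4453/27758 = 618809593/402213420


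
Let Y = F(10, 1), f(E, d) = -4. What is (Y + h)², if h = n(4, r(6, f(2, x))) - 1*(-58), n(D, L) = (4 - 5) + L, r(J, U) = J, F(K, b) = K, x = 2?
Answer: 5329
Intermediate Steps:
n(D, L) = -1 + L
Y = 10
h = 63 (h = (-1 + 6) - 1*(-58) = 5 + 58 = 63)
(Y + h)² = (10 + 63)² = 73² = 5329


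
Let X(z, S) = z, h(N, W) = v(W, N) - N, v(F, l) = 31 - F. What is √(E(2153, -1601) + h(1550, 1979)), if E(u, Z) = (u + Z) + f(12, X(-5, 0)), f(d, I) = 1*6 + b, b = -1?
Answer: I*√2941 ≈ 54.231*I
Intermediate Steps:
h(N, W) = 31 - N - W (h(N, W) = (31 - W) - N = 31 - N - W)
f(d, I) = 5 (f(d, I) = 1*6 - 1 = 6 - 1 = 5)
E(u, Z) = 5 + Z + u (E(u, Z) = (u + Z) + 5 = (Z + u) + 5 = 5 + Z + u)
√(E(2153, -1601) + h(1550, 1979)) = √((5 - 1601 + 2153) + (31 - 1*1550 - 1*1979)) = √(557 + (31 - 1550 - 1979)) = √(557 - 3498) = √(-2941) = I*√2941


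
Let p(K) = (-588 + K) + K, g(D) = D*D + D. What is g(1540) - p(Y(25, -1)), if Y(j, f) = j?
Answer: 2373678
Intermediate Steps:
g(D) = D + D² (g(D) = D² + D = D + D²)
p(K) = -588 + 2*K
g(1540) - p(Y(25, -1)) = 1540*(1 + 1540) - (-588 + 2*25) = 1540*1541 - (-588 + 50) = 2373140 - 1*(-538) = 2373140 + 538 = 2373678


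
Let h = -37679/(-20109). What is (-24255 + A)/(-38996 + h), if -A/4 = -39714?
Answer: -2706691509/784132885 ≈ -3.4518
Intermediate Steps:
A = 158856 (A = -4*(-39714) = 158856)
h = 37679/20109 (h = -37679*(-1/20109) = 37679/20109 ≈ 1.8737)
(-24255 + A)/(-38996 + h) = (-24255 + 158856)/(-38996 + 37679/20109) = 134601/(-784132885/20109) = 134601*(-20109/784132885) = -2706691509/784132885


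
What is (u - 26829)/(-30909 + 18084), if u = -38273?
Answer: 65102/12825 ≈ 5.0762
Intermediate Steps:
(u - 26829)/(-30909 + 18084) = (-38273 - 26829)/(-30909 + 18084) = -65102/(-12825) = -65102*(-1/12825) = 65102/12825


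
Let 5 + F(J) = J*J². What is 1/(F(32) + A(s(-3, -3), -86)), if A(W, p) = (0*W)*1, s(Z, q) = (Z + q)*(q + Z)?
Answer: 1/32763 ≈ 3.0522e-5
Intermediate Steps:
F(J) = -5 + J³ (F(J) = -5 + J*J² = -5 + J³)
s(Z, q) = (Z + q)² (s(Z, q) = (Z + q)*(Z + q) = (Z + q)²)
A(W, p) = 0 (A(W, p) = 0*1 = 0)
1/(F(32) + A(s(-3, -3), -86)) = 1/((-5 + 32³) + 0) = 1/((-5 + 32768) + 0) = 1/(32763 + 0) = 1/32763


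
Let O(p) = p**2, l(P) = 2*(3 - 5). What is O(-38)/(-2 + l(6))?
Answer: -722/3 ≈ -240.67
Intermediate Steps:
l(P) = -4 (l(P) = 2*(-2) = -4)
O(-38)/(-2 + l(6)) = (-38)**2/(-2 - 4) = 1444/(-6) = -1/6*1444 = -722/3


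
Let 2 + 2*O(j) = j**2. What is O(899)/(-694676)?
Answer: -808199/1389352 ≈ -0.58171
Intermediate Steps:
O(j) = -1 + j**2/2
O(899)/(-694676) = (-1 + (1/2)*899**2)/(-694676) = (-1 + (1/2)*808201)*(-1/694676) = (-1 + 808201/2)*(-1/694676) = (808199/2)*(-1/694676) = -808199/1389352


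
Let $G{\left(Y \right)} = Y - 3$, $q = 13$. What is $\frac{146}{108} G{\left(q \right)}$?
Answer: $\frac{365}{27} \approx 13.519$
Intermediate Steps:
$G{\left(Y \right)} = -3 + Y$
$\frac{146}{108} G{\left(q \right)} = \frac{146}{108} \left(-3 + 13\right) = 146 \cdot \frac{1}{108} \cdot 10 = \frac{73}{54} \cdot 10 = \frac{365}{27}$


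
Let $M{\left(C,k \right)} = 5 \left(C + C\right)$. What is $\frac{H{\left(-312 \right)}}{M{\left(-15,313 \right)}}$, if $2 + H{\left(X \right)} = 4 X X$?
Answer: $- \frac{194687}{75} \approx -2595.8$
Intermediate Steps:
$M{\left(C,k \right)} = 10 C$ ($M{\left(C,k \right)} = 5 \cdot 2 C = 10 C$)
$H{\left(X \right)} = -2 + 4 X^{2}$ ($H{\left(X \right)} = -2 + 4 X X = -2 + 4 X^{2}$)
$\frac{H{\left(-312 \right)}}{M{\left(-15,313 \right)}} = \frac{-2 + 4 \left(-312\right)^{2}}{10 \left(-15\right)} = \frac{-2 + 4 \cdot 97344}{-150} = \left(-2 + 389376\right) \left(- \frac{1}{150}\right) = 389374 \left(- \frac{1}{150}\right) = - \frac{194687}{75}$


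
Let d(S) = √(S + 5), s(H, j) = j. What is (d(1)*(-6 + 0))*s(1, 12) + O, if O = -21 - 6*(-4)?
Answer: 3 - 72*√6 ≈ -173.36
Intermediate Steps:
d(S) = √(5 + S)
O = 3 (O = -21 + 24 = 3)
(d(1)*(-6 + 0))*s(1, 12) + O = (√(5 + 1)*(-6 + 0))*12 + 3 = (√6*(-6))*12 + 3 = -6*√6*12 + 3 = -72*√6 + 3 = 3 - 72*√6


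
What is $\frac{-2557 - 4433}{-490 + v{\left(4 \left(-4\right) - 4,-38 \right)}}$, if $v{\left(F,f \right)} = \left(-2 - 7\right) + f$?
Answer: $\frac{2330}{179} \approx 13.017$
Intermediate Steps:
$v{\left(F,f \right)} = -9 + f$
$\frac{-2557 - 4433}{-490 + v{\left(4 \left(-4\right) - 4,-38 \right)}} = \frac{-2557 - 4433}{-490 - 47} = - \frac{6990}{-490 - 47} = - \frac{6990}{-537} = \left(-6990\right) \left(- \frac{1}{537}\right) = \frac{2330}{179}$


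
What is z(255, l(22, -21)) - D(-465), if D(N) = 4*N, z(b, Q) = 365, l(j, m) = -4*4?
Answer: 2225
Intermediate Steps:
l(j, m) = -16
z(255, l(22, -21)) - D(-465) = 365 - 4*(-465) = 365 - 1*(-1860) = 365 + 1860 = 2225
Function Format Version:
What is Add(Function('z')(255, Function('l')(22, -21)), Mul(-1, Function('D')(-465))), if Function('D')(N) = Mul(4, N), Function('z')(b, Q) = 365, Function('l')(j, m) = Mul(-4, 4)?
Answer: 2225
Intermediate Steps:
Function('l')(j, m) = -16
Add(Function('z')(255, Function('l')(22, -21)), Mul(-1, Function('D')(-465))) = Add(365, Mul(-1, Mul(4, -465))) = Add(365, Mul(-1, -1860)) = Add(365, 1860) = 2225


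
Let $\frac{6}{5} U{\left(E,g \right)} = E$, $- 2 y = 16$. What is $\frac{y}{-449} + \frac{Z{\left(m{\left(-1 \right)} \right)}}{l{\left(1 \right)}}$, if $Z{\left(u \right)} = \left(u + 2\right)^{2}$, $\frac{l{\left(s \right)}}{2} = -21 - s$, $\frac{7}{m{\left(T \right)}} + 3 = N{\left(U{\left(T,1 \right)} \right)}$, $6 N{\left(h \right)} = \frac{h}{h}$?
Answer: $\frac{18248}{1427371} \approx 0.012784$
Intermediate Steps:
$y = -8$ ($y = \left(- \frac{1}{2}\right) 16 = -8$)
$U{\left(E,g \right)} = \frac{5 E}{6}$
$N{\left(h \right)} = \frac{1}{6}$ ($N{\left(h \right)} = \frac{h \frac{1}{h}}{6} = \frac{1}{6} \cdot 1 = \frac{1}{6}$)
$m{\left(T \right)} = - \frac{42}{17}$ ($m{\left(T \right)} = \frac{7}{-3 + \frac{1}{6}} = \frac{7}{- \frac{17}{6}} = 7 \left(- \frac{6}{17}\right) = - \frac{42}{17}$)
$l{\left(s \right)} = -42 - 2 s$ ($l{\left(s \right)} = 2 \left(-21 - s\right) = -42 - 2 s$)
$Z{\left(u \right)} = \left(2 + u\right)^{2}$
$\frac{y}{-449} + \frac{Z{\left(m{\left(-1 \right)} \right)}}{l{\left(1 \right)}} = - \frac{8}{-449} + \frac{\left(2 - \frac{42}{17}\right)^{2}}{-42 - 2} = \left(-8\right) \left(- \frac{1}{449}\right) + \frac{\left(- \frac{8}{17}\right)^{2}}{-42 - 2} = \frac{8}{449} + \frac{64}{289 \left(-44\right)} = \frac{8}{449} + \frac{64}{289} \left(- \frac{1}{44}\right) = \frac{8}{449} - \frac{16}{3179} = \frac{18248}{1427371}$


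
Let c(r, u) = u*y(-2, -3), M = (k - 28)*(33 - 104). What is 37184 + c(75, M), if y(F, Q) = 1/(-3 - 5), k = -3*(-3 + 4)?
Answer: 295271/8 ≈ 36909.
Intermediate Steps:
k = -3 (k = -3*1 = -3)
y(F, Q) = -⅛ (y(F, Q) = 1/(-8) = -⅛)
M = 2201 (M = (-3 - 28)*(33 - 104) = -31*(-71) = 2201)
c(r, u) = -u/8 (c(r, u) = u*(-⅛) = -u/8)
37184 + c(75, M) = 37184 - ⅛*2201 = 37184 - 2201/8 = 295271/8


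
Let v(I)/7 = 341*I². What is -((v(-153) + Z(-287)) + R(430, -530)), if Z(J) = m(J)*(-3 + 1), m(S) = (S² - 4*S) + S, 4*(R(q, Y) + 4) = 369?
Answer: -222843645/4 ≈ -5.5711e+7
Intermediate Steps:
R(q, Y) = 353/4 (R(q, Y) = -4 + (¼)*369 = -4 + 369/4 = 353/4)
v(I) = 2387*I² (v(I) = 7*(341*I²) = 2387*I²)
m(S) = S² - 3*S
Z(J) = -2*J*(-3 + J) (Z(J) = (J*(-3 + J))*(-3 + 1) = (J*(-3 + J))*(-2) = -2*J*(-3 + J))
-((v(-153) + Z(-287)) + R(430, -530)) = -((2387*(-153)² + 2*(-287)*(3 - 1*(-287))) + 353/4) = -((2387*23409 + 2*(-287)*(3 + 287)) + 353/4) = -((55877283 + 2*(-287)*290) + 353/4) = -((55877283 - 166460) + 353/4) = -(55710823 + 353/4) = -1*222843645/4 = -222843645/4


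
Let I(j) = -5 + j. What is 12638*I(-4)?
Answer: -113742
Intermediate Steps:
12638*I(-4) = 12638*(-5 - 4) = 12638*(-9) = -113742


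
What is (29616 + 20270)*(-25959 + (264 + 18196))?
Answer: -374095114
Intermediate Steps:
(29616 + 20270)*(-25959 + (264 + 18196)) = 49886*(-25959 + 18460) = 49886*(-7499) = -374095114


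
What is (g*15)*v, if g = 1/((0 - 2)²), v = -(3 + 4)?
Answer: -105/4 ≈ -26.250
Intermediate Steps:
v = -7 (v = -1*7 = -7)
g = ¼ (g = 1/((-2)²) = 1/4 = ¼ ≈ 0.25000)
(g*15)*v = ((¼)*15)*(-7) = (15/4)*(-7) = -105/4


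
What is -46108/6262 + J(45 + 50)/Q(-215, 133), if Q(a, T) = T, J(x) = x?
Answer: -145723/21917 ≈ -6.6489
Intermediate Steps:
-46108/6262 + J(45 + 50)/Q(-215, 133) = -46108/6262 + (45 + 50)/133 = -46108*1/6262 + 95*(1/133) = -23054/3131 + 5/7 = -145723/21917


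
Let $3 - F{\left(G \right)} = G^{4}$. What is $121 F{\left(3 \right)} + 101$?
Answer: $-9337$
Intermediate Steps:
$F{\left(G \right)} = 3 - G^{4}$
$121 F{\left(3 \right)} + 101 = 121 \left(3 - 3^{4}\right) + 101 = 121 \left(3 - 81\right) + 101 = 121 \left(-78\right) + 101 = -9438 + 101 = -9337$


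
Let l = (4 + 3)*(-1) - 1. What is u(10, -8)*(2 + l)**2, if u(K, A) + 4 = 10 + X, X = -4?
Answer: 72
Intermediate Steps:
l = -8 (l = 7*(-1) - 1 = -7 - 1 = -8)
u(K, A) = 2 (u(K, A) = -4 + (10 - 4) = -4 + 6 = 2)
u(10, -8)*(2 + l)**2 = 2*(2 - 8)**2 = 2*(-6)**2 = 2*36 = 72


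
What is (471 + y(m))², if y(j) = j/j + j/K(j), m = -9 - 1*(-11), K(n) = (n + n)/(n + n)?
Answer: 224676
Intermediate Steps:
K(n) = 1 (K(n) = (2*n)/((2*n)) = (2*n)*(1/(2*n)) = 1)
m = 2 (m = -9 + 11 = 2)
y(j) = 1 + j (y(j) = j/j + j/1 = 1 + j*1 = 1 + j)
(471 + y(m))² = (471 + (1 + 2))² = (471 + 3)² = 474² = 224676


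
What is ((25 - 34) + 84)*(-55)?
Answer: -4125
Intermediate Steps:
((25 - 34) + 84)*(-55) = (-9 + 84)*(-55) = 75*(-55) = -4125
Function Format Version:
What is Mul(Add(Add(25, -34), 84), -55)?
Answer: -4125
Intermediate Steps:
Mul(Add(Add(25, -34), 84), -55) = Mul(Add(-9, 84), -55) = Mul(75, -55) = -4125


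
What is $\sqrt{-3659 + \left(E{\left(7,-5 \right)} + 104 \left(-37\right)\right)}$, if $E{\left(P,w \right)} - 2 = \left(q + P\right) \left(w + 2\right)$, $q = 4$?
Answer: $i \sqrt{7538} \approx 86.822 i$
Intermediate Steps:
$E{\left(P,w \right)} = 2 + \left(2 + w\right) \left(4 + P\right)$ ($E{\left(P,w \right)} = 2 + \left(4 + P\right) \left(w + 2\right) = 2 + \left(4 + P\right) \left(2 + w\right) = 2 + \left(2 + w\right) \left(4 + P\right)$)
$\sqrt{-3659 + \left(E{\left(7,-5 \right)} + 104 \left(-37\right)\right)} = \sqrt{-3659 + \left(\left(10 + 2 \cdot 7 + 4 \left(-5\right) + 7 \left(-5\right)\right) + 104 \left(-37\right)\right)} = \sqrt{-3659 + \left(\left(10 + 14 - 20 - 35\right) - 3848\right)} = \sqrt{-3659 - 3879} = \sqrt{-7538} = i \sqrt{7538}$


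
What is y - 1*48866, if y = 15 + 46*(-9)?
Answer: -49265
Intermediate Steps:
y = -399 (y = 15 - 414 = -399)
y - 1*48866 = -399 - 1*48866 = -399 - 48866 = -49265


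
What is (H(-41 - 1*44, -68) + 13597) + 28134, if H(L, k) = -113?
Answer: 41618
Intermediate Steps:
(H(-41 - 1*44, -68) + 13597) + 28134 = (-113 + 13597) + 28134 = 13484 + 28134 = 41618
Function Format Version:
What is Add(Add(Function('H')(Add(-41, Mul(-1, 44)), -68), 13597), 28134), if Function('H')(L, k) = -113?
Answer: 41618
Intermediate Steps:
Add(Add(Function('H')(Add(-41, Mul(-1, 44)), -68), 13597), 28134) = Add(Add(-113, 13597), 28134) = Add(13484, 28134) = 41618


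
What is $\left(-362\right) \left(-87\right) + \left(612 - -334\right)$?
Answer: $32440$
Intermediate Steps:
$\left(-362\right) \left(-87\right) + \left(612 - -334\right) = 31494 + \left(612 + 334\right) = 31494 + 946 = 32440$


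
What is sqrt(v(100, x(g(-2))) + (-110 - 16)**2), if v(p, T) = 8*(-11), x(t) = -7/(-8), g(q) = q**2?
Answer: 2*sqrt(3947) ≈ 125.65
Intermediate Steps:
x(t) = 7/8 (x(t) = -7*(-1/8) = 7/8)
v(p, T) = -88
sqrt(v(100, x(g(-2))) + (-110 - 16)**2) = sqrt(-88 + (-110 - 16)**2) = sqrt(-88 + (-126)**2) = sqrt(-88 + 15876) = sqrt(15788) = 2*sqrt(3947)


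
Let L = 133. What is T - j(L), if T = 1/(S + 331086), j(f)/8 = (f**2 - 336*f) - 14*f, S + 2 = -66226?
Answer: 61152533905/264858 ≈ 2.3089e+5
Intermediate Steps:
S = -66228 (S = -2 - 66226 = -66228)
j(f) = -2800*f + 8*f**2 (j(f) = 8*((f**2 - 336*f) - 14*f) = 8*(f**2 - 350*f) = -2800*f + 8*f**2)
T = 1/264858 (T = 1/(-66228 + 331086) = 1/264858 ≈ 3.7756e-6)
T - j(L) = 1/264858 - 8*133*(-350 + 133) = 1/264858 - 8*133*(-217) = 1/264858 - 1*(-230888) = 1/264858 + 230888 = 61152533905/264858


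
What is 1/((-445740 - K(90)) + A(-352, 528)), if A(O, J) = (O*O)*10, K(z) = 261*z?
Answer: 1/769810 ≈ 1.2990e-6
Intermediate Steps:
A(O, J) = 10*O**2 (A(O, J) = O**2*10 = 10*O**2)
1/((-445740 - K(90)) + A(-352, 528)) = 1/((-445740 - 261*90) + 10*(-352)**2) = 1/((-445740 - 1*23490) + 10*123904) = 1/((-445740 - 23490) + 1239040) = 1/(-469230 + 1239040) = 1/769810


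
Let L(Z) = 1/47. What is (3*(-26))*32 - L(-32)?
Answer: -117313/47 ≈ -2496.0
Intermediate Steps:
L(Z) = 1/47
(3*(-26))*32 - L(-32) = (3*(-26))*32 - 1*1/47 = -78*32 - 1/47 = -2496 - 1/47 = -117313/47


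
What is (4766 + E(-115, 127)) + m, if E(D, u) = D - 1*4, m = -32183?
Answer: -27536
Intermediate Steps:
E(D, u) = -4 + D (E(D, u) = D - 4 = -4 + D)
(4766 + E(-115, 127)) + m = (4766 + (-4 - 115)) - 32183 = (4766 - 119) - 32183 = 4647 - 32183 = -27536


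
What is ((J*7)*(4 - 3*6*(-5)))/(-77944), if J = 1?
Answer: -329/38972 ≈ -0.0084420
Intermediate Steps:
((J*7)*(4 - 3*6*(-5)))/(-77944) = ((1*7)*(4 - 3*6*(-5)))/(-77944) = (7*(4 - 18*(-5)))*(-1/77944) = (7*(4 + 90))*(-1/77944) = (7*94)*(-1/77944) = 658*(-1/77944) = -329/38972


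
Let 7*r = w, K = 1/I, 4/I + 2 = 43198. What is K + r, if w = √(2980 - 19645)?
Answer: 10799 + I*√16665/7 ≈ 10799.0 + 18.442*I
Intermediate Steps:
I = 1/10799 (I = 4/(-2 + 43198) = 4/43196 = 4*(1/43196) = 1/10799 ≈ 9.2601e-5)
K = 10799 (K = 1/(1/10799) = 10799)
w = I*√16665 (w = √(-16665) = I*√16665 ≈ 129.09*I)
r = I*√16665/7 (r = (I*√16665)/7 = I*√16665/7 ≈ 18.442*I)
K + r = 10799 + I*√16665/7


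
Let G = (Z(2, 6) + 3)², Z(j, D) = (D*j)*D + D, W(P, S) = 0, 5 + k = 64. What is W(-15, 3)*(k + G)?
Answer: 0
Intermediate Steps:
k = 59 (k = -5 + 64 = 59)
Z(j, D) = D + j*D² (Z(j, D) = j*D² + D = D + j*D²)
G = 6561 (G = (6*(1 + 6*2) + 3)² = (6*(1 + 12) + 3)² = (6*13 + 3)² = (78 + 3)² = 81² = 6561)
W(-15, 3)*(k + G) = 0*(59 + 6561) = 0*6620 = 0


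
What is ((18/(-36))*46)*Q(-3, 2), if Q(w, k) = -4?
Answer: 92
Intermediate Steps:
((18/(-36))*46)*Q(-3, 2) = ((18/(-36))*46)*(-4) = ((18*(-1/36))*46)*(-4) = -½*46*(-4) = -23*(-4) = 92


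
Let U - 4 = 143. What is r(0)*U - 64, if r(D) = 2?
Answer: 230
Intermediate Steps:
U = 147 (U = 4 + 143 = 147)
r(0)*U - 64 = 2*147 - 64 = 294 - 64 = 230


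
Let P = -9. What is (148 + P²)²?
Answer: 52441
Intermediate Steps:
(148 + P²)² = (148 + (-9)²)² = (148 + 81)² = 229² = 52441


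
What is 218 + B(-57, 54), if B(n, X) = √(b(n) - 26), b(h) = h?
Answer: 218 + I*√83 ≈ 218.0 + 9.1104*I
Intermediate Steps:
B(n, X) = √(-26 + n) (B(n, X) = √(n - 26) = √(-26 + n))
218 + B(-57, 54) = 218 + √(-26 - 57) = 218 + √(-83) = 218 + I*√83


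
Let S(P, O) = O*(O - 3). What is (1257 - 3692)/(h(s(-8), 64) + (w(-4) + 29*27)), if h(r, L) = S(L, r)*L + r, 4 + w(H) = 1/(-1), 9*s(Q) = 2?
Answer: -197235/59836 ≈ -3.2963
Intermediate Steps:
s(Q) = 2/9 (s(Q) = (1/9)*2 = 2/9)
w(H) = -5 (w(H) = -4 + 1/(-1) = -4 - 1 = -5)
S(P, O) = O*(-3 + O)
h(r, L) = r + L*r*(-3 + r) (h(r, L) = (r*(-3 + r))*L + r = L*r*(-3 + r) + r = r + L*r*(-3 + r))
(1257 - 3692)/(h(s(-8), 64) + (w(-4) + 29*27)) = (1257 - 3692)/(2*(1 + 64*(-3 + 2/9))/9 + (-5 + 29*27)) = -2435/(2*(1 + 64*(-25/9))/9 + (-5 + 783)) = -2435/(2*(1 - 1600/9)/9 + 778) = -2435/((2/9)*(-1591/9) + 778) = -2435/(-3182/81 + 778) = -2435/59836/81 = -2435*81/59836 = -197235/59836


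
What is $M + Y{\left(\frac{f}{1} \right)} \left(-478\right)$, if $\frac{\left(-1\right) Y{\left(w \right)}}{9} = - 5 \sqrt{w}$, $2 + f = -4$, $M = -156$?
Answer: $-156 - 21510 i \sqrt{6} \approx -156.0 - 52689.0 i$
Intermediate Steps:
$f = -6$ ($f = -2 - 4 = -6$)
$Y{\left(w \right)} = 45 \sqrt{w}$ ($Y{\left(w \right)} = - 9 \left(- 5 \sqrt{w}\right) = 45 \sqrt{w}$)
$M + Y{\left(\frac{f}{1} \right)} \left(-478\right) = -156 + 45 \sqrt{- \frac{6}{1}} \left(-478\right) = -156 + 45 \sqrt{\left(-6\right) 1} \left(-478\right) = -156 + 45 \sqrt{-6} \left(-478\right) = -156 + 45 i \sqrt{6} \left(-478\right) = -156 - 21510 i \sqrt{6}$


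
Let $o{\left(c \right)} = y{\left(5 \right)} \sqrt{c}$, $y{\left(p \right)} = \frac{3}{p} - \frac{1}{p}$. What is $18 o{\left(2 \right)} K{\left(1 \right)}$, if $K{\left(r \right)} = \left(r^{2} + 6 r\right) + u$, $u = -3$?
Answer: $\frac{144 \sqrt{2}}{5} \approx 40.729$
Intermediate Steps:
$y{\left(p \right)} = \frac{2}{p}$
$o{\left(c \right)} = \frac{2 \sqrt{c}}{5}$ ($o{\left(c \right)} = \frac{2}{5} \sqrt{c} = 2 \cdot \frac{1}{5} \sqrt{c} = \frac{2 \sqrt{c}}{5}$)
$K{\left(r \right)} = -3 + r^{2} + 6 r$ ($K{\left(r \right)} = \left(r^{2} + 6 r\right) - 3 = -3 + r^{2} + 6 r$)
$18 o{\left(2 \right)} K{\left(1 \right)} = 18 \frac{2 \sqrt{2}}{5} \left(-3 + 1^{2} + 6 \cdot 1\right) = \frac{36 \sqrt{2}}{5} \left(-3 + 1 + 6\right) = \frac{36 \sqrt{2}}{5} \cdot 4 = \frac{144 \sqrt{2}}{5}$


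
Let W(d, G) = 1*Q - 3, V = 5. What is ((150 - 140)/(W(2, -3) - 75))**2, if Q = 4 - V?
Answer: 100/6241 ≈ 0.016023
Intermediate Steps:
Q = -1 (Q = 4 - 1*5 = 4 - 5 = -1)
W(d, G) = -4 (W(d, G) = 1*(-1) - 3 = -1 - 3 = -4)
((150 - 140)/(W(2, -3) - 75))**2 = ((150 - 140)/(-4 - 75))**2 = (10/(-79))**2 = (10*(-1/79))**2 = (-10/79)**2 = 100/6241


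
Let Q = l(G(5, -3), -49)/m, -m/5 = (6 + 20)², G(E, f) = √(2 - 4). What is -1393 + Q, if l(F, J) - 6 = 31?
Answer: -4708377/3380 ≈ -1393.0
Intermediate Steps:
G(E, f) = I*√2 (G(E, f) = √(-2) = I*√2)
l(F, J) = 37 (l(F, J) = 6 + 31 = 37)
m = -3380 (m = -5*(6 + 20)² = -5*26² = -5*676 = -3380)
Q = -37/3380 (Q = 37/(-3380) = 37*(-1/3380) = -37/3380 ≈ -0.010947)
-1393 + Q = -1393 - 37/3380 = -4708377/3380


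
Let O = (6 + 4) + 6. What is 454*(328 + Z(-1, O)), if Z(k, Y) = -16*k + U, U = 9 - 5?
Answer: 157992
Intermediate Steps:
U = 4
O = 16 (O = 10 + 6 = 16)
Z(k, Y) = 4 - 16*k (Z(k, Y) = -16*k + 4 = 4 - 16*k)
454*(328 + Z(-1, O)) = 454*(328 + (4 - 16*(-1))) = 454*(328 + (4 + 16)) = 454*(328 + 20) = 454*348 = 157992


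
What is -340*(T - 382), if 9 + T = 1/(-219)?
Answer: 29114200/219 ≈ 1.3294e+5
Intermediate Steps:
T = -1972/219 (T = -9 + 1/(-219) = -9 - 1/219 = -1972/219 ≈ -9.0046)
-340*(T - 382) = -340*(-1972/219 - 382) = -340*(-85630/219) = 29114200/219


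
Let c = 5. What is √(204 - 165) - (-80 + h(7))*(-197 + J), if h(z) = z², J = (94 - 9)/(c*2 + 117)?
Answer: -772954/127 + √39 ≈ -6080.0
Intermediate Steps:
J = 85/127 (J = (94 - 9)/(5*2 + 117) = 85/(10 + 117) = 85/127 ≈ 0.66929)
√(204 - 165) - (-80 + h(7))*(-197 + J) = √(204 - 165) - (-80 + 7²)*(-197 + 85/127) = √39 - (-80 + 49)*(-24934)/127 = √39 - (-31)*(-24934)/127 = √39 - 1*772954/127 = √39 - 772954/127 = -772954/127 + √39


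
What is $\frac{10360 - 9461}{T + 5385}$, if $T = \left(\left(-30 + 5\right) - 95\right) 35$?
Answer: $\frac{899}{1185} \approx 0.75865$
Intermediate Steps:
$T = -4200$ ($T = \left(-25 - 95\right) 35 = \left(-120\right) 35 = -4200$)
$\frac{10360 - 9461}{T + 5385} = \frac{10360 - 9461}{-4200 + 5385} = \frac{899}{1185}$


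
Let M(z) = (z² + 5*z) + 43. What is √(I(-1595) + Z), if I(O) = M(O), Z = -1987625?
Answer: 2*√137117 ≈ 740.59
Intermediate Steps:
M(z) = 43 + z² + 5*z
I(O) = 43 + O² + 5*O
√(I(-1595) + Z) = √((43 + (-1595)² + 5*(-1595)) - 1987625) = √((43 + 2544025 - 7975) - 1987625) = √(2536093 - 1987625) = √548468 = 2*√137117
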